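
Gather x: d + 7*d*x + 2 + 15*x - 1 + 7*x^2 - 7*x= d + 7*x^2 + x*(7*d + 8) + 1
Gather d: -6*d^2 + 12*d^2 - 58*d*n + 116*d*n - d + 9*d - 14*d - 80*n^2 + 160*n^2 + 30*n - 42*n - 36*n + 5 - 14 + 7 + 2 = 6*d^2 + d*(58*n - 6) + 80*n^2 - 48*n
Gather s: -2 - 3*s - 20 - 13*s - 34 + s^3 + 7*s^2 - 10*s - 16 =s^3 + 7*s^2 - 26*s - 72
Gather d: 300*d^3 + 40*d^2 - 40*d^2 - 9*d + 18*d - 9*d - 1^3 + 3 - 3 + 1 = 300*d^3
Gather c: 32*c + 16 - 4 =32*c + 12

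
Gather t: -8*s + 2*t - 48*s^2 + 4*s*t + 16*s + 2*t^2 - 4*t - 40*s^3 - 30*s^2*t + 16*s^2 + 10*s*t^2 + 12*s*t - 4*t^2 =-40*s^3 - 32*s^2 + 8*s + t^2*(10*s - 2) + t*(-30*s^2 + 16*s - 2)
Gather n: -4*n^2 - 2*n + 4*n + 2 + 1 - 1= -4*n^2 + 2*n + 2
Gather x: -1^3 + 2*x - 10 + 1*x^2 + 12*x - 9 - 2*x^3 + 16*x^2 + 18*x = -2*x^3 + 17*x^2 + 32*x - 20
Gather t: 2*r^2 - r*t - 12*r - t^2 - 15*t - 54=2*r^2 - 12*r - t^2 + t*(-r - 15) - 54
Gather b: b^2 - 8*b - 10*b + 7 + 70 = b^2 - 18*b + 77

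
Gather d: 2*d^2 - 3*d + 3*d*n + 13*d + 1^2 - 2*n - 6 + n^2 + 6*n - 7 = 2*d^2 + d*(3*n + 10) + n^2 + 4*n - 12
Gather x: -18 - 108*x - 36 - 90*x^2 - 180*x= -90*x^2 - 288*x - 54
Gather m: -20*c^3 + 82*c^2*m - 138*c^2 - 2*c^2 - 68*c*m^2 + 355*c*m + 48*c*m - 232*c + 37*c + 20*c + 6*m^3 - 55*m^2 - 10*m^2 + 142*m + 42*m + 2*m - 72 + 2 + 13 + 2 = -20*c^3 - 140*c^2 - 175*c + 6*m^3 + m^2*(-68*c - 65) + m*(82*c^2 + 403*c + 186) - 55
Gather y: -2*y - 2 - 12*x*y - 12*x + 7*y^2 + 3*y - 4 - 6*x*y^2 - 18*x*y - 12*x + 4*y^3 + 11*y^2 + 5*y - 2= -24*x + 4*y^3 + y^2*(18 - 6*x) + y*(6 - 30*x) - 8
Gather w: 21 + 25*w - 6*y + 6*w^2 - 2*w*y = 6*w^2 + w*(25 - 2*y) - 6*y + 21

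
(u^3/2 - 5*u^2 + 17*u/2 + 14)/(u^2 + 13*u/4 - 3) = 2*(u^3 - 10*u^2 + 17*u + 28)/(4*u^2 + 13*u - 12)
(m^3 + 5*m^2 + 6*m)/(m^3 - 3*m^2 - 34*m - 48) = m/(m - 8)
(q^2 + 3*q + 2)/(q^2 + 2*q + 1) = (q + 2)/(q + 1)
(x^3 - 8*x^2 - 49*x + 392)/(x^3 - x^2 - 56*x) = (x - 7)/x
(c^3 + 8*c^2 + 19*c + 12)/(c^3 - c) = (c^2 + 7*c + 12)/(c*(c - 1))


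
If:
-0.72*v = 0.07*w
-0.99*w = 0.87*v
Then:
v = 0.00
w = 0.00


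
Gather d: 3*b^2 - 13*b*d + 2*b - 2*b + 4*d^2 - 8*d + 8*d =3*b^2 - 13*b*d + 4*d^2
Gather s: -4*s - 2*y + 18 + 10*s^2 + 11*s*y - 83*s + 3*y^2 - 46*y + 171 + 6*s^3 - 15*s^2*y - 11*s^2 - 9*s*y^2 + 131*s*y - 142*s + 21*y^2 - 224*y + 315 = 6*s^3 + s^2*(-15*y - 1) + s*(-9*y^2 + 142*y - 229) + 24*y^2 - 272*y + 504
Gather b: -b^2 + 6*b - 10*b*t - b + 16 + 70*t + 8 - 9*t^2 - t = -b^2 + b*(5 - 10*t) - 9*t^2 + 69*t + 24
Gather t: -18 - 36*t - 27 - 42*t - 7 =-78*t - 52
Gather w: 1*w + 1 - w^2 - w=1 - w^2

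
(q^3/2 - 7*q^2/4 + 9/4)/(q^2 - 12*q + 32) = (2*q^3 - 7*q^2 + 9)/(4*(q^2 - 12*q + 32))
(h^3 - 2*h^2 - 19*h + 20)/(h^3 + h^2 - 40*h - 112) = (h^2 - 6*h + 5)/(h^2 - 3*h - 28)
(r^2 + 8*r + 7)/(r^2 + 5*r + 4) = (r + 7)/(r + 4)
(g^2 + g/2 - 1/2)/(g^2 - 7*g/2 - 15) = (-2*g^2 - g + 1)/(-2*g^2 + 7*g + 30)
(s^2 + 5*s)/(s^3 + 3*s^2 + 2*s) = (s + 5)/(s^2 + 3*s + 2)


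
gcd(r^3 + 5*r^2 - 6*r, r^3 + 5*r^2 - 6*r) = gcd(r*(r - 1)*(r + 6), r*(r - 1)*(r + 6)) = r^3 + 5*r^2 - 6*r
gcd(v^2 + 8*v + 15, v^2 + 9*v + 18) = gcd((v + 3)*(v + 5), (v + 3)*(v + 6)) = v + 3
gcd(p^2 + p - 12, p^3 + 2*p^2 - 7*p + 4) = p + 4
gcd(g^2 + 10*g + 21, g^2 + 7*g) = g + 7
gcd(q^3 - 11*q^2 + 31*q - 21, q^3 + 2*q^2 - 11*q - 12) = q - 3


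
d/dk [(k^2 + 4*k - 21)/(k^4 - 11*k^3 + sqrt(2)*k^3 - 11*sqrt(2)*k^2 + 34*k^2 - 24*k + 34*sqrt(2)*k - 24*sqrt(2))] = (2*(k + 2)*(k^4 - 11*k^3 + sqrt(2)*k^3 - 11*sqrt(2)*k^2 + 34*k^2 - 24*k + 34*sqrt(2)*k - 24*sqrt(2)) - (k^2 + 4*k - 21)*(4*k^3 - 33*k^2 + 3*sqrt(2)*k^2 - 22*sqrt(2)*k + 68*k - 24 + 34*sqrt(2)))/(k^4 - 11*k^3 + sqrt(2)*k^3 - 11*sqrt(2)*k^2 + 34*k^2 - 24*k + 34*sqrt(2)*k - 24*sqrt(2))^2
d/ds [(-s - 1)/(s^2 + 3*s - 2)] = (-s^2 - 3*s + (s + 1)*(2*s + 3) + 2)/(s^2 + 3*s - 2)^2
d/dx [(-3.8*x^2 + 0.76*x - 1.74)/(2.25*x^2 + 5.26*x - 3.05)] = (-21.698*x^2 + 31.01*x + 6.8344)/(5.0625*x^4 + 23.67*x^3 + 13.9426*x^2 - 32.086*x + 9.3025)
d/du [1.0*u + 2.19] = 1.00000000000000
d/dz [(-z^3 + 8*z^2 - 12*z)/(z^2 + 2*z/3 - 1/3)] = 3*(-3*z^4 - 4*z^3 + 55*z^2 - 16*z + 12)/(9*z^4 + 12*z^3 - 2*z^2 - 4*z + 1)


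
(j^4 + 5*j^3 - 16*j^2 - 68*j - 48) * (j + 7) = j^5 + 12*j^4 + 19*j^3 - 180*j^2 - 524*j - 336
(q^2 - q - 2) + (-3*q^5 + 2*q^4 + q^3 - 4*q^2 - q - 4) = -3*q^5 + 2*q^4 + q^3 - 3*q^2 - 2*q - 6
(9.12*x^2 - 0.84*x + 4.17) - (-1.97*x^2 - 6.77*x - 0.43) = 11.09*x^2 + 5.93*x + 4.6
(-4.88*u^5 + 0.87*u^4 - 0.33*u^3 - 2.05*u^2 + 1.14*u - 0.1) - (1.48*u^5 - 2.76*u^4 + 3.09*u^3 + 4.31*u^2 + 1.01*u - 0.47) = -6.36*u^5 + 3.63*u^4 - 3.42*u^3 - 6.36*u^2 + 0.13*u + 0.37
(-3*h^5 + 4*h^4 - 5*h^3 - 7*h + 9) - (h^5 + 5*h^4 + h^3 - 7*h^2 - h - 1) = -4*h^5 - h^4 - 6*h^3 + 7*h^2 - 6*h + 10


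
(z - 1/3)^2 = z^2 - 2*z/3 + 1/9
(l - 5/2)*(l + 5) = l^2 + 5*l/2 - 25/2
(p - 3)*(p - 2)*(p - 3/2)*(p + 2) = p^4 - 9*p^3/2 + p^2/2 + 18*p - 18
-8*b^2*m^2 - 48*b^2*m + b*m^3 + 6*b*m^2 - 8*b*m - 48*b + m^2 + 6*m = (-8*b + m)*(m + 6)*(b*m + 1)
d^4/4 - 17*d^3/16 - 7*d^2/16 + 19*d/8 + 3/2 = (d/4 + 1/4)*(d - 4)*(d - 2)*(d + 3/4)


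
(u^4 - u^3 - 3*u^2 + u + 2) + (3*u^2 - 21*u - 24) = u^4 - u^3 - 20*u - 22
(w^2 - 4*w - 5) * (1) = w^2 - 4*w - 5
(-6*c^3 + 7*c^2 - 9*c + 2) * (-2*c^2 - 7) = 12*c^5 - 14*c^4 + 60*c^3 - 53*c^2 + 63*c - 14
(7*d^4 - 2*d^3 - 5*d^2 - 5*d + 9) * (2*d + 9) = 14*d^5 + 59*d^4 - 28*d^3 - 55*d^2 - 27*d + 81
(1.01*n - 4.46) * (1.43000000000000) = 1.4443*n - 6.3778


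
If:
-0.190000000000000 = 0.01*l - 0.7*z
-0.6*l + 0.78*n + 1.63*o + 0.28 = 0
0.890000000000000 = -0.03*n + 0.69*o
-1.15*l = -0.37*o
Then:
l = 0.38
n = -2.53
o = 1.18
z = 0.28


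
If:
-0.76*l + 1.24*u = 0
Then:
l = 1.63157894736842*u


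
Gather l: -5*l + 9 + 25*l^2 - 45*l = 25*l^2 - 50*l + 9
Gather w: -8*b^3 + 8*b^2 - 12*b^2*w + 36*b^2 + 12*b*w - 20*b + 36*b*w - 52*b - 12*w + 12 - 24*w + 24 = -8*b^3 + 44*b^2 - 72*b + w*(-12*b^2 + 48*b - 36) + 36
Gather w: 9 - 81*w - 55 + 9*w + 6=-72*w - 40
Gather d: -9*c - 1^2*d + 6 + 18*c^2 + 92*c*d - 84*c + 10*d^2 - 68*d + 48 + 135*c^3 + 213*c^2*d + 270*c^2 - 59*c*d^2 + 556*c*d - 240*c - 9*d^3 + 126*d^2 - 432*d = 135*c^3 + 288*c^2 - 333*c - 9*d^3 + d^2*(136 - 59*c) + d*(213*c^2 + 648*c - 501) + 54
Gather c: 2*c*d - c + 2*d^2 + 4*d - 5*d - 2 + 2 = c*(2*d - 1) + 2*d^2 - d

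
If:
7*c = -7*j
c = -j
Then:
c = -j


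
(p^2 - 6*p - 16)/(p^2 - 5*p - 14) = (p - 8)/(p - 7)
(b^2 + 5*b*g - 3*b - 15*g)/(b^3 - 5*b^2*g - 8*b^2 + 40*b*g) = (b^2 + 5*b*g - 3*b - 15*g)/(b*(b^2 - 5*b*g - 8*b + 40*g))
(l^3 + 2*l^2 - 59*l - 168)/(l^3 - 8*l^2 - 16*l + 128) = (l^2 + 10*l + 21)/(l^2 - 16)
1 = 1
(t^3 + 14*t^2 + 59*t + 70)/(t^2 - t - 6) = (t^2 + 12*t + 35)/(t - 3)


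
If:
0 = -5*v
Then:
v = 0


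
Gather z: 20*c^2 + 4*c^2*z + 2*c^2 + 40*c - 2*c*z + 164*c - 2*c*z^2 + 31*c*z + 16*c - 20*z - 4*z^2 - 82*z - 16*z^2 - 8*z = 22*c^2 + 220*c + z^2*(-2*c - 20) + z*(4*c^2 + 29*c - 110)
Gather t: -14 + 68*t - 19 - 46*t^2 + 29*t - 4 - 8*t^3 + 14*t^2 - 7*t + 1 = -8*t^3 - 32*t^2 + 90*t - 36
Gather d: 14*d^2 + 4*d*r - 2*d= 14*d^2 + d*(4*r - 2)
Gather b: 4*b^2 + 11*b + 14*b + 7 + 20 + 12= 4*b^2 + 25*b + 39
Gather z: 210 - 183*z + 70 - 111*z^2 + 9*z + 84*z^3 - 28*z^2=84*z^3 - 139*z^2 - 174*z + 280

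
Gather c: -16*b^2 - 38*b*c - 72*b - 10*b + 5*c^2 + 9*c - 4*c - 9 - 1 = -16*b^2 - 82*b + 5*c^2 + c*(5 - 38*b) - 10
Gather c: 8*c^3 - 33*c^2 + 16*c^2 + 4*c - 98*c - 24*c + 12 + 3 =8*c^3 - 17*c^2 - 118*c + 15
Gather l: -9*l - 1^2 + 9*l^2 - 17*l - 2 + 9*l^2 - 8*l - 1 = 18*l^2 - 34*l - 4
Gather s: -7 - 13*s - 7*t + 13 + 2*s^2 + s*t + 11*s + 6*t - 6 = 2*s^2 + s*(t - 2) - t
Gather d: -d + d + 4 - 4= 0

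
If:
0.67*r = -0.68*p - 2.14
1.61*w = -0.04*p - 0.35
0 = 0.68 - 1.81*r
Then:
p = -3.52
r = 0.38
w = -0.13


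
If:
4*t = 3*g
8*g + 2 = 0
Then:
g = -1/4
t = -3/16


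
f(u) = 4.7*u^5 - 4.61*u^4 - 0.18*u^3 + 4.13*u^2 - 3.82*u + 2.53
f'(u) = 23.5*u^4 - 18.44*u^3 - 0.54*u^2 + 8.26*u - 3.82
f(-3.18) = -1937.58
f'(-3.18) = 2960.56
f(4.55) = 7243.35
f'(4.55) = 8357.55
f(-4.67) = -12503.43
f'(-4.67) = 13001.16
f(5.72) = 23926.30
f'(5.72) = 21731.33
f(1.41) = 12.82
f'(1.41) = 47.95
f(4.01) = 3723.27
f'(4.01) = 4907.97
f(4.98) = 11624.37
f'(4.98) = 12200.38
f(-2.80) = -1042.69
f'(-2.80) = 1818.05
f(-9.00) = -307273.85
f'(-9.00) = 167504.36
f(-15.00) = -3800847.17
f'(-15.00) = 1251673.28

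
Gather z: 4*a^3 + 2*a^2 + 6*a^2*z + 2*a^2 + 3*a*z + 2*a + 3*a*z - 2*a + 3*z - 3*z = 4*a^3 + 4*a^2 + z*(6*a^2 + 6*a)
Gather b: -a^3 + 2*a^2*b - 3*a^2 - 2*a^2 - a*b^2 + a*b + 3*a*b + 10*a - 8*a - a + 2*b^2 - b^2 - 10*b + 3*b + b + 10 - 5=-a^3 - 5*a^2 + a + b^2*(1 - a) + b*(2*a^2 + 4*a - 6) + 5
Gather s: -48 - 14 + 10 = -52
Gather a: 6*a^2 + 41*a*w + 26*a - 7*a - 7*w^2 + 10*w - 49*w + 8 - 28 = 6*a^2 + a*(41*w + 19) - 7*w^2 - 39*w - 20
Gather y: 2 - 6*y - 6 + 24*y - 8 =18*y - 12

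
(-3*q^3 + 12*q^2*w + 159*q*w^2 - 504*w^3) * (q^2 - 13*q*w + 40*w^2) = -3*q^5 + 51*q^4*w - 117*q^3*w^2 - 2091*q^2*w^3 + 12912*q*w^4 - 20160*w^5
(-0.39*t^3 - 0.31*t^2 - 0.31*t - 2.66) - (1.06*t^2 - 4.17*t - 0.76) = -0.39*t^3 - 1.37*t^2 + 3.86*t - 1.9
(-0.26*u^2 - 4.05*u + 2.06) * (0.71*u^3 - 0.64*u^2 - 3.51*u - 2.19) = -0.1846*u^5 - 2.7091*u^4 + 4.9672*u^3 + 13.4665*u^2 + 1.6389*u - 4.5114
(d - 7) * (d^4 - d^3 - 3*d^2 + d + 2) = d^5 - 8*d^4 + 4*d^3 + 22*d^2 - 5*d - 14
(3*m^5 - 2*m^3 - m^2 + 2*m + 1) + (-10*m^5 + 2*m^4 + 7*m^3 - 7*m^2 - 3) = -7*m^5 + 2*m^4 + 5*m^3 - 8*m^2 + 2*m - 2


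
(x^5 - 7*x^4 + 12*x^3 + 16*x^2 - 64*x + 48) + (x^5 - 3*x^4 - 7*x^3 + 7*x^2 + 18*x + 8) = 2*x^5 - 10*x^4 + 5*x^3 + 23*x^2 - 46*x + 56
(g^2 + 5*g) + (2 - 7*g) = g^2 - 2*g + 2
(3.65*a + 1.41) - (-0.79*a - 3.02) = 4.44*a + 4.43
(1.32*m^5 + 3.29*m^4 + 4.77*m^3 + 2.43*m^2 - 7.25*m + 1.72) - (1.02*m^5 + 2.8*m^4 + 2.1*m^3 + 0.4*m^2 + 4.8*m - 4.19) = 0.3*m^5 + 0.49*m^4 + 2.67*m^3 + 2.03*m^2 - 12.05*m + 5.91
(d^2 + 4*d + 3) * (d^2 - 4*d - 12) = d^4 - 25*d^2 - 60*d - 36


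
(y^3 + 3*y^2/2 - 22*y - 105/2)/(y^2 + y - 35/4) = 2*(y^2 - 2*y - 15)/(2*y - 5)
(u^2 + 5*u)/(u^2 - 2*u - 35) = u/(u - 7)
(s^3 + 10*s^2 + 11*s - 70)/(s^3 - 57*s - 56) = (s^2 + 3*s - 10)/(s^2 - 7*s - 8)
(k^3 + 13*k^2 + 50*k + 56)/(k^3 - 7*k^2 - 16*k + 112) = (k^2 + 9*k + 14)/(k^2 - 11*k + 28)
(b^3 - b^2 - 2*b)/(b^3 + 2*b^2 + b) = (b - 2)/(b + 1)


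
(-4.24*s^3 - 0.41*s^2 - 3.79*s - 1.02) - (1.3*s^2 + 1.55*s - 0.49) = -4.24*s^3 - 1.71*s^2 - 5.34*s - 0.53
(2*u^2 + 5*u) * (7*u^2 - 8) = 14*u^4 + 35*u^3 - 16*u^2 - 40*u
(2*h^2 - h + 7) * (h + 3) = 2*h^3 + 5*h^2 + 4*h + 21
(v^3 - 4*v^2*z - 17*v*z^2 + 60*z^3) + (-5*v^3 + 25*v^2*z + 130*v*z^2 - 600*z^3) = -4*v^3 + 21*v^2*z + 113*v*z^2 - 540*z^3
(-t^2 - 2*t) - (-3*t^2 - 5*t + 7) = 2*t^2 + 3*t - 7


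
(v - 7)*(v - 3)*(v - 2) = v^3 - 12*v^2 + 41*v - 42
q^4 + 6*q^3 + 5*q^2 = q^2*(q + 1)*(q + 5)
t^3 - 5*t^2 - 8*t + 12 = (t - 6)*(t - 1)*(t + 2)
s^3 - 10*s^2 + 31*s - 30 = (s - 5)*(s - 3)*(s - 2)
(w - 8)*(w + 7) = w^2 - w - 56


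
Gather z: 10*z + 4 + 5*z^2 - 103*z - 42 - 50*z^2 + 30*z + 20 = -45*z^2 - 63*z - 18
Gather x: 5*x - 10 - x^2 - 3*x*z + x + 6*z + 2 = -x^2 + x*(6 - 3*z) + 6*z - 8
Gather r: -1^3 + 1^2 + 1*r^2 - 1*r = r^2 - r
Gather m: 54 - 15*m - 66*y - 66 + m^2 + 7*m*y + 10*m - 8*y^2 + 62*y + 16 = m^2 + m*(7*y - 5) - 8*y^2 - 4*y + 4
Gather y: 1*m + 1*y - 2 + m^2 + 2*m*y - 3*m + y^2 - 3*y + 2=m^2 - 2*m + y^2 + y*(2*m - 2)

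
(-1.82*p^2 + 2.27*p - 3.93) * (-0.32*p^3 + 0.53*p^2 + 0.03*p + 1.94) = 0.5824*p^5 - 1.691*p^4 + 2.4061*p^3 - 5.5456*p^2 + 4.2859*p - 7.6242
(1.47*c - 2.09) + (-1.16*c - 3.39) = 0.31*c - 5.48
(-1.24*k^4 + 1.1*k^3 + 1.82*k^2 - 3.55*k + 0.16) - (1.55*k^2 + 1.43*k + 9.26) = -1.24*k^4 + 1.1*k^3 + 0.27*k^2 - 4.98*k - 9.1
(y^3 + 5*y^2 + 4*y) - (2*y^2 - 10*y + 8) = y^3 + 3*y^2 + 14*y - 8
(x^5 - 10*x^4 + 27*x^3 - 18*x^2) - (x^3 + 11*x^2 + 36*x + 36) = x^5 - 10*x^4 + 26*x^3 - 29*x^2 - 36*x - 36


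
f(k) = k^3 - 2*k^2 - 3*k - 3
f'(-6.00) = 129.00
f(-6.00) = -273.00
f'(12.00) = 381.00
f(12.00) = 1401.00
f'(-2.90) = 33.83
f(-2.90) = -35.51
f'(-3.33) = 43.59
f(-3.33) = -52.11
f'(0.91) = -4.16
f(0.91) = -6.63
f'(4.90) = 49.43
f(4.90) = 51.93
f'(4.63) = 42.79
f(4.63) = 39.49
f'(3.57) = 20.95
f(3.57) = 6.30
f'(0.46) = -4.21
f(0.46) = -4.71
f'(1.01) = -3.98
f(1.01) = -7.04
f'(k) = 3*k^2 - 4*k - 3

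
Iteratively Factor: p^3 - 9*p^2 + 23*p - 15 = (p - 3)*(p^2 - 6*p + 5) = (p - 5)*(p - 3)*(p - 1)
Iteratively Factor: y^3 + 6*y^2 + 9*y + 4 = (y + 1)*(y^2 + 5*y + 4) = (y + 1)^2*(y + 4)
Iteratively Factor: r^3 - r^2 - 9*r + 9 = (r + 3)*(r^2 - 4*r + 3) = (r - 1)*(r + 3)*(r - 3)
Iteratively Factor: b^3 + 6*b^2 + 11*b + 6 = (b + 2)*(b^2 + 4*b + 3) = (b + 2)*(b + 3)*(b + 1)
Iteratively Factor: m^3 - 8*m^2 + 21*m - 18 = (m - 3)*(m^2 - 5*m + 6) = (m - 3)^2*(m - 2)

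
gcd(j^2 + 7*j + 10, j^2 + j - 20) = j + 5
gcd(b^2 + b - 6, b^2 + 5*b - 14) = b - 2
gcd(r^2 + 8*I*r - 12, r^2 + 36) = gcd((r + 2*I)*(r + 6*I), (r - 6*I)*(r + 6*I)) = r + 6*I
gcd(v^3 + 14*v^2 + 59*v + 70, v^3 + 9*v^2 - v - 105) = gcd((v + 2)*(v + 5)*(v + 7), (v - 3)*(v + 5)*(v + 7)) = v^2 + 12*v + 35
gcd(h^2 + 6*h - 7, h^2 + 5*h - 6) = h - 1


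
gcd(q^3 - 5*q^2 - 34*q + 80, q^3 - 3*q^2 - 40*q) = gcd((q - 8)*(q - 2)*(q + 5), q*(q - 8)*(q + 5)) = q^2 - 3*q - 40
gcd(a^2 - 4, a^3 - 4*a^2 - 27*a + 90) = 1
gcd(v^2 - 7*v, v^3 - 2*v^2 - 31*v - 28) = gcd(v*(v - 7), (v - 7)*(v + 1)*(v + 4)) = v - 7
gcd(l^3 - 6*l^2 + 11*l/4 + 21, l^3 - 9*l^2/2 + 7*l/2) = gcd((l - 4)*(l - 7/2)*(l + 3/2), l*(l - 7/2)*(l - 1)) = l - 7/2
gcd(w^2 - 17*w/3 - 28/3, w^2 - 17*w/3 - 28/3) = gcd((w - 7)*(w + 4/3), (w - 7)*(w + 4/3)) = w^2 - 17*w/3 - 28/3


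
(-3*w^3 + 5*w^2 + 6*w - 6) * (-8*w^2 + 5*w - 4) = 24*w^5 - 55*w^4 - 11*w^3 + 58*w^2 - 54*w + 24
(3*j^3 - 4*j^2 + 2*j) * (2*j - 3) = 6*j^4 - 17*j^3 + 16*j^2 - 6*j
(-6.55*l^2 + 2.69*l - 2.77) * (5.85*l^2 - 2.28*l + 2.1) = -38.3175*l^4 + 30.6705*l^3 - 36.0927*l^2 + 11.9646*l - 5.817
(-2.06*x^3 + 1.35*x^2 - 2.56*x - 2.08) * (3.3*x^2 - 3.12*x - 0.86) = -6.798*x^5 + 10.8822*x^4 - 10.8884*x^3 - 0.0377999999999998*x^2 + 8.6912*x + 1.7888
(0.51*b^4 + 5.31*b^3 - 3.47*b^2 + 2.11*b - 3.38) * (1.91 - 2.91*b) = -1.4841*b^5 - 14.478*b^4 + 20.2398*b^3 - 12.7678*b^2 + 13.8659*b - 6.4558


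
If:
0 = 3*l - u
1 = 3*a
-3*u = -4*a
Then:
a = 1/3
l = 4/27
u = 4/9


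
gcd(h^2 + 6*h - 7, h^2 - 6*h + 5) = h - 1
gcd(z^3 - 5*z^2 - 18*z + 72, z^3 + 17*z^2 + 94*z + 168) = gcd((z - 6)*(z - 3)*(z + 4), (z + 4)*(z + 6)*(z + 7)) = z + 4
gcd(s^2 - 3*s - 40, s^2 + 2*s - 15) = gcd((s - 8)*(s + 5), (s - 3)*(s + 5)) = s + 5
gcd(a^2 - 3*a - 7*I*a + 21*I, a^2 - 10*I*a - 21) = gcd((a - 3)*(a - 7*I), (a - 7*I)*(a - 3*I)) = a - 7*I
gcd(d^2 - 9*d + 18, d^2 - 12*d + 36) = d - 6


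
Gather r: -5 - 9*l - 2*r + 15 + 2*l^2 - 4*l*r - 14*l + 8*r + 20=2*l^2 - 23*l + r*(6 - 4*l) + 30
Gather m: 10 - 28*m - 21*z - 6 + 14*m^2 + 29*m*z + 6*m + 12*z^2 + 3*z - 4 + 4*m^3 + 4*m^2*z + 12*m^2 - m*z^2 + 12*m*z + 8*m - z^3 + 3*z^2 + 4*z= 4*m^3 + m^2*(4*z + 26) + m*(-z^2 + 41*z - 14) - z^3 + 15*z^2 - 14*z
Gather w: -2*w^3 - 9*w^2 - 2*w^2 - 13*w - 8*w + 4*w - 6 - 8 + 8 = -2*w^3 - 11*w^2 - 17*w - 6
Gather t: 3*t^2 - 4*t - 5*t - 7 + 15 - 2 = 3*t^2 - 9*t + 6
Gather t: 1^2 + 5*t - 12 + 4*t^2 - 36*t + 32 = 4*t^2 - 31*t + 21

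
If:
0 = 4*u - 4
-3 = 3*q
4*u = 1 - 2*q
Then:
No Solution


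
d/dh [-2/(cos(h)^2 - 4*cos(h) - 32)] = 4*(2 - cos(h))*sin(h)/(sin(h)^2 + 4*cos(h) + 31)^2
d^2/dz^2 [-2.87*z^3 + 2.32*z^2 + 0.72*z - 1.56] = 4.64 - 17.22*z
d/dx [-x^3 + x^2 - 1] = x*(2 - 3*x)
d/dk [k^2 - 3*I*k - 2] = 2*k - 3*I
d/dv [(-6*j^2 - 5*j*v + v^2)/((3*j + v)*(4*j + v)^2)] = v*(57*j^2 + 14*j*v - v^2)/(576*j^5 + 816*j^4*v + 460*j^3*v^2 + 129*j^2*v^3 + 18*j*v^4 + v^5)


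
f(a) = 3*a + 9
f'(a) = 3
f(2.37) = 16.11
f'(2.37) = 3.00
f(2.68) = 17.04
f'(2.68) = 3.00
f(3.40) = 19.20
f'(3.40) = 3.00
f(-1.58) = 4.26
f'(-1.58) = 3.00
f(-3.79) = -2.37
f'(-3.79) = 3.00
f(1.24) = 12.72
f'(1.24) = 3.00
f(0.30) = 9.90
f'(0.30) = 3.00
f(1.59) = 13.77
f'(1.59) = 3.00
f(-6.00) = -9.00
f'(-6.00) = 3.00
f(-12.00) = -27.00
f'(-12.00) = 3.00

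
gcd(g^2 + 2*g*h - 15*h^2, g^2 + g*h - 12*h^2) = g - 3*h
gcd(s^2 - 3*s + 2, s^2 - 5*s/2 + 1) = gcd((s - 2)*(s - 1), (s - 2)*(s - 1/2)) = s - 2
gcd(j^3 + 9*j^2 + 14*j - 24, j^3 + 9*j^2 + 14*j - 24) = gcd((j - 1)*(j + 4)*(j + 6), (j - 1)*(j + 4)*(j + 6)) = j^3 + 9*j^2 + 14*j - 24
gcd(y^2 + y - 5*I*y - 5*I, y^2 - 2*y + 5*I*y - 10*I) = 1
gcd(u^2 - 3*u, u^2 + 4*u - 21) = u - 3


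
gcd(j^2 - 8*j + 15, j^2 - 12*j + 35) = j - 5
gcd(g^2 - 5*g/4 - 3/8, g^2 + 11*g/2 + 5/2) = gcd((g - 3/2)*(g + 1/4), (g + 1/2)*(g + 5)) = 1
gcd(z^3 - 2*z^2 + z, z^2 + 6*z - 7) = z - 1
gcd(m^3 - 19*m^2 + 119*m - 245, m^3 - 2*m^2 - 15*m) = m - 5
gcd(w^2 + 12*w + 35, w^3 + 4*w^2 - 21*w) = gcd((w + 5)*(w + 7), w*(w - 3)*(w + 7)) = w + 7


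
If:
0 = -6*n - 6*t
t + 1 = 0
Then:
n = 1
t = -1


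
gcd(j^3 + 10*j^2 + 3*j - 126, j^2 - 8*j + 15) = j - 3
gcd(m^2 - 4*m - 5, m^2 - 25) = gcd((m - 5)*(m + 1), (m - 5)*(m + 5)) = m - 5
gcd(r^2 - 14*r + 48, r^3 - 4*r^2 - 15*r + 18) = r - 6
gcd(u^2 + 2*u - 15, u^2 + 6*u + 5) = u + 5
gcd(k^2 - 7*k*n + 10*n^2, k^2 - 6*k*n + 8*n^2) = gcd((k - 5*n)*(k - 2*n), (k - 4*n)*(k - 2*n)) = k - 2*n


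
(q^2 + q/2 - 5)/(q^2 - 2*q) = (q + 5/2)/q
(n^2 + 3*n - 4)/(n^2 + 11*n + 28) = (n - 1)/(n + 7)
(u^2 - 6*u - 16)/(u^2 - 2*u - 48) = (u + 2)/(u + 6)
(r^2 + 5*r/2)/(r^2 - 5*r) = (r + 5/2)/(r - 5)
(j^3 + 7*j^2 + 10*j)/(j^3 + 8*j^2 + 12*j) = (j + 5)/(j + 6)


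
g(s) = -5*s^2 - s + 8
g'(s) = -10*s - 1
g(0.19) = 7.63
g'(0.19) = -2.90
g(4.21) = -84.83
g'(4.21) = -43.10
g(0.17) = 7.69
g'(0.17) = -2.70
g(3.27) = -48.73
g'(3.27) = -33.70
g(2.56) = -27.33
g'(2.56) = -26.60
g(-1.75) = -5.56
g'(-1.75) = 16.50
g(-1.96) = -9.25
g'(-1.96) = 18.60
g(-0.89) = 4.93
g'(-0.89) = 7.90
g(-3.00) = -34.00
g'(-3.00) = 29.00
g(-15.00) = -1102.00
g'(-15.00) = 149.00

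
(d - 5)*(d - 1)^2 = d^3 - 7*d^2 + 11*d - 5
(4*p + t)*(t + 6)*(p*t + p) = 4*p^2*t^2 + 28*p^2*t + 24*p^2 + p*t^3 + 7*p*t^2 + 6*p*t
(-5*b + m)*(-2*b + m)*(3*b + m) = 30*b^3 - 11*b^2*m - 4*b*m^2 + m^3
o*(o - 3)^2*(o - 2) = o^4 - 8*o^3 + 21*o^2 - 18*o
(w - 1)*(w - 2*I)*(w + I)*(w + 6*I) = w^4 - w^3 + 5*I*w^3 + 8*w^2 - 5*I*w^2 - 8*w + 12*I*w - 12*I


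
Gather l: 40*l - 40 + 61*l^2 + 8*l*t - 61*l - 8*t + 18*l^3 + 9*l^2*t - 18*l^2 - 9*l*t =18*l^3 + l^2*(9*t + 43) + l*(-t - 21) - 8*t - 40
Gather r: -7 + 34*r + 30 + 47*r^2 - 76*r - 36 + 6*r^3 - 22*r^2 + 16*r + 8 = 6*r^3 + 25*r^2 - 26*r - 5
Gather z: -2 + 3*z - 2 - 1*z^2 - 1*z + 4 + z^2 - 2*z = 0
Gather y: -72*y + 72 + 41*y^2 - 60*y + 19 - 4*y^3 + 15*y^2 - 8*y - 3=-4*y^3 + 56*y^2 - 140*y + 88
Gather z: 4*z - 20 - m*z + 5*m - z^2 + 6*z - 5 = 5*m - z^2 + z*(10 - m) - 25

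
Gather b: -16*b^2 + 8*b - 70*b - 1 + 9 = -16*b^2 - 62*b + 8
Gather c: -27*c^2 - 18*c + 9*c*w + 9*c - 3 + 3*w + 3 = -27*c^2 + c*(9*w - 9) + 3*w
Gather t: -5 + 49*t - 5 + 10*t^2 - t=10*t^2 + 48*t - 10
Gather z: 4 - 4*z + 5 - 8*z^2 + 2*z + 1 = -8*z^2 - 2*z + 10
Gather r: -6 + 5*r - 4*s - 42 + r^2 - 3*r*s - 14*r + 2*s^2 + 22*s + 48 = r^2 + r*(-3*s - 9) + 2*s^2 + 18*s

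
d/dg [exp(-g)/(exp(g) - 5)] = (5 - 2*exp(g))*exp(-g)/(exp(2*g) - 10*exp(g) + 25)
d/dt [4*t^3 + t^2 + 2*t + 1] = 12*t^2 + 2*t + 2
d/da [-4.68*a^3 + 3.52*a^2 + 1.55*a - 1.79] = -14.04*a^2 + 7.04*a + 1.55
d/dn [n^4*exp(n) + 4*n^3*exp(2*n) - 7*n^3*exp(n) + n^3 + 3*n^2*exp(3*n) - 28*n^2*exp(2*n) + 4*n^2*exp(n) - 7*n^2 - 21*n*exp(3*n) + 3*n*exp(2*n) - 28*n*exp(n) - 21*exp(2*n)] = n^4*exp(n) + 8*n^3*exp(2*n) - 3*n^3*exp(n) + 9*n^2*exp(3*n) - 44*n^2*exp(2*n) - 17*n^2*exp(n) + 3*n^2 - 57*n*exp(3*n) - 50*n*exp(2*n) - 20*n*exp(n) - 14*n - 21*exp(3*n) - 39*exp(2*n) - 28*exp(n)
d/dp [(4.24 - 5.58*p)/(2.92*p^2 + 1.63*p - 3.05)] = (16.2936*p^2 - 24.7616*p + 10.1078)/(8.5264*p^4 + 9.5192*p^3 - 15.1551*p^2 - 9.943*p + 9.3025)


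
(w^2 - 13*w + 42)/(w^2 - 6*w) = (w - 7)/w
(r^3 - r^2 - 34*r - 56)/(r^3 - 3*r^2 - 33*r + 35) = (r^2 + 6*r + 8)/(r^2 + 4*r - 5)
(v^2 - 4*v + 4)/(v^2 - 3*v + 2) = (v - 2)/(v - 1)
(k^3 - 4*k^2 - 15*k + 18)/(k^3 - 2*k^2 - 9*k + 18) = (k^2 - 7*k + 6)/(k^2 - 5*k + 6)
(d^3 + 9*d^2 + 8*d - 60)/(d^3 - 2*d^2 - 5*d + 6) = (d^3 + 9*d^2 + 8*d - 60)/(d^3 - 2*d^2 - 5*d + 6)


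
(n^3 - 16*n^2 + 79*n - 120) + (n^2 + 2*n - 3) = n^3 - 15*n^2 + 81*n - 123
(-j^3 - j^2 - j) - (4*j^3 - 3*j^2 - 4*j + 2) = -5*j^3 + 2*j^2 + 3*j - 2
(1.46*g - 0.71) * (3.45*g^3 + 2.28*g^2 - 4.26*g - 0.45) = 5.037*g^4 + 0.8793*g^3 - 7.8384*g^2 + 2.3676*g + 0.3195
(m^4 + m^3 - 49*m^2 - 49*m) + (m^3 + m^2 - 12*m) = m^4 + 2*m^3 - 48*m^2 - 61*m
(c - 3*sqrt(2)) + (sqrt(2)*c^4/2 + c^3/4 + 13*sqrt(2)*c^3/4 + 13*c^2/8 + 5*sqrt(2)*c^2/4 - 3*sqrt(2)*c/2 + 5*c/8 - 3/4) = sqrt(2)*c^4/2 + c^3/4 + 13*sqrt(2)*c^3/4 + 13*c^2/8 + 5*sqrt(2)*c^2/4 - 3*sqrt(2)*c/2 + 13*c/8 - 3*sqrt(2) - 3/4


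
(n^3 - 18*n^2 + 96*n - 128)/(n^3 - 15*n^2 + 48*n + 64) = (n - 2)/(n + 1)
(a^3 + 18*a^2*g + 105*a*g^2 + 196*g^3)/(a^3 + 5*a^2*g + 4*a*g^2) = (a^2 + 14*a*g + 49*g^2)/(a*(a + g))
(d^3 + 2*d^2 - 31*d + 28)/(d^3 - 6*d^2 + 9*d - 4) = (d + 7)/(d - 1)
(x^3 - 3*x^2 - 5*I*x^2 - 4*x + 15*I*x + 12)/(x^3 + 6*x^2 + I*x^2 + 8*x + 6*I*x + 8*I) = (x^3 + x^2*(-3 - 5*I) + x*(-4 + 15*I) + 12)/(x^3 + x^2*(6 + I) + x*(8 + 6*I) + 8*I)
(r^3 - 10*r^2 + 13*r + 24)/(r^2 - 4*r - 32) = (r^2 - 2*r - 3)/(r + 4)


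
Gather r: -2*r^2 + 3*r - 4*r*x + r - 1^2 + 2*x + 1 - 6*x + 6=-2*r^2 + r*(4 - 4*x) - 4*x + 6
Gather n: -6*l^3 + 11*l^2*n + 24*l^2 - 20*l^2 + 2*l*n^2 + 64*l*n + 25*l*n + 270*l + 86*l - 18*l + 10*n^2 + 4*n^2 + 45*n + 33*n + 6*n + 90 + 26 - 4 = -6*l^3 + 4*l^2 + 338*l + n^2*(2*l + 14) + n*(11*l^2 + 89*l + 84) + 112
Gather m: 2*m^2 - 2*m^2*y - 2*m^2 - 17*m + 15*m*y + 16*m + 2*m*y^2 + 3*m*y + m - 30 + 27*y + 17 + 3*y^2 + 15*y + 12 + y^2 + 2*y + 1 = -2*m^2*y + m*(2*y^2 + 18*y) + 4*y^2 + 44*y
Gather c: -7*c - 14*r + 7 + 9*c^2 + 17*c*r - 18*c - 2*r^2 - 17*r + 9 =9*c^2 + c*(17*r - 25) - 2*r^2 - 31*r + 16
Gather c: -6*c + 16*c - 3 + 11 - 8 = 10*c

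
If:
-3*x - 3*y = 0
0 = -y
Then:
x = 0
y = 0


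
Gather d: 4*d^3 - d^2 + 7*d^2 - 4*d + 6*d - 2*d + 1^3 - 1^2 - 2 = 4*d^3 + 6*d^2 - 2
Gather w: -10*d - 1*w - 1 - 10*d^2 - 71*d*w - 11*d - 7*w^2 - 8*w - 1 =-10*d^2 - 21*d - 7*w^2 + w*(-71*d - 9) - 2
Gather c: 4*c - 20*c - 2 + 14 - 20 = -16*c - 8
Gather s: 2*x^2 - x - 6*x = 2*x^2 - 7*x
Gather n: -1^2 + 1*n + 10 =n + 9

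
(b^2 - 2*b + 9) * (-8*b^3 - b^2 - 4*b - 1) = -8*b^5 + 15*b^4 - 74*b^3 - 2*b^2 - 34*b - 9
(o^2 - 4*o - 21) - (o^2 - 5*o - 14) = o - 7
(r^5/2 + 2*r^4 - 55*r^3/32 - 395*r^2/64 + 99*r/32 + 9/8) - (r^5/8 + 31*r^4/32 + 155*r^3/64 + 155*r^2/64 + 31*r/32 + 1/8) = 3*r^5/8 + 33*r^4/32 - 265*r^3/64 - 275*r^2/32 + 17*r/8 + 1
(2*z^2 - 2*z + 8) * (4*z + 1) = 8*z^3 - 6*z^2 + 30*z + 8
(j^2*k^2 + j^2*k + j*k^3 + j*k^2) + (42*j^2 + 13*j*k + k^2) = j^2*k^2 + j^2*k + 42*j^2 + j*k^3 + j*k^2 + 13*j*k + k^2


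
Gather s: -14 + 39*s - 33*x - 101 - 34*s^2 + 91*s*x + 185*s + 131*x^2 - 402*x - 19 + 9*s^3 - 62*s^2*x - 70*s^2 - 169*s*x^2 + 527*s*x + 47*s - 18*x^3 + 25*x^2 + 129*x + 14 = 9*s^3 + s^2*(-62*x - 104) + s*(-169*x^2 + 618*x + 271) - 18*x^3 + 156*x^2 - 306*x - 120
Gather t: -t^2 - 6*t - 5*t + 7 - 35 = -t^2 - 11*t - 28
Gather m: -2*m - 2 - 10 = -2*m - 12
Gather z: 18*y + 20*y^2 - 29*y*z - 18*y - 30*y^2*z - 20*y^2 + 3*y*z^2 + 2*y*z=3*y*z^2 + z*(-30*y^2 - 27*y)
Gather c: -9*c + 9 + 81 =90 - 9*c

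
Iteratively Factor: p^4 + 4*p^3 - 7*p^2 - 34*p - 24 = (p + 4)*(p^3 - 7*p - 6) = (p + 1)*(p + 4)*(p^2 - p - 6) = (p - 3)*(p + 1)*(p + 4)*(p + 2)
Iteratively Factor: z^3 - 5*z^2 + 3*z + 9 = (z - 3)*(z^2 - 2*z - 3) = (z - 3)^2*(z + 1)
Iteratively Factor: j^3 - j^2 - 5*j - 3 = (j - 3)*(j^2 + 2*j + 1) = (j - 3)*(j + 1)*(j + 1)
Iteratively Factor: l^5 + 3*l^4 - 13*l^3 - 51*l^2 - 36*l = (l - 4)*(l^4 + 7*l^3 + 15*l^2 + 9*l) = l*(l - 4)*(l^3 + 7*l^2 + 15*l + 9) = l*(l - 4)*(l + 1)*(l^2 + 6*l + 9) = l*(l - 4)*(l + 1)*(l + 3)*(l + 3)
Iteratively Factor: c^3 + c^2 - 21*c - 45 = (c - 5)*(c^2 + 6*c + 9) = (c - 5)*(c + 3)*(c + 3)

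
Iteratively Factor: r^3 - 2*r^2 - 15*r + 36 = (r - 3)*(r^2 + r - 12) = (r - 3)^2*(r + 4)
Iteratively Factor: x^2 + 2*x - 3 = (x + 3)*(x - 1)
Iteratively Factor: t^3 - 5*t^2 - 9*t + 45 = (t - 5)*(t^2 - 9) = (t - 5)*(t + 3)*(t - 3)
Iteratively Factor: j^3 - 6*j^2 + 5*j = (j - 5)*(j^2 - j) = j*(j - 5)*(j - 1)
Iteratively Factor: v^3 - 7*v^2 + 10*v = (v - 5)*(v^2 - 2*v) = (v - 5)*(v - 2)*(v)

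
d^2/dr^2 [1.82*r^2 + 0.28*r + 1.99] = 3.64000000000000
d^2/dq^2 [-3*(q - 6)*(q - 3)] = -6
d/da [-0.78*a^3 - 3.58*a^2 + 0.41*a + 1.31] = -2.34*a^2 - 7.16*a + 0.41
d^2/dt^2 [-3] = 0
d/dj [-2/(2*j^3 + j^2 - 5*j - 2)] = 2*(6*j^2 + 2*j - 5)/(2*j^3 + j^2 - 5*j - 2)^2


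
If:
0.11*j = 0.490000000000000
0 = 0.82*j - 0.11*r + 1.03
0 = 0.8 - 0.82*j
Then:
No Solution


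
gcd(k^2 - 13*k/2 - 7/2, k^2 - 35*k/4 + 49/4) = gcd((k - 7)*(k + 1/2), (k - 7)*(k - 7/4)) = k - 7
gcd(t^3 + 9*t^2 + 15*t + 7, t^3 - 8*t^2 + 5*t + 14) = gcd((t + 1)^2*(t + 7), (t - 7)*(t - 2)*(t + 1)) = t + 1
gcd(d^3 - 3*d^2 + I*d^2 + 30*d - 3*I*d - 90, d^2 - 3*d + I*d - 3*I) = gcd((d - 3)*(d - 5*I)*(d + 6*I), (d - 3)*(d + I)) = d - 3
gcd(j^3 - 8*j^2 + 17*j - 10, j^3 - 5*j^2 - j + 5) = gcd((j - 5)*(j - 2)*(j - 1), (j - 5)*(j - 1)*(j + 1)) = j^2 - 6*j + 5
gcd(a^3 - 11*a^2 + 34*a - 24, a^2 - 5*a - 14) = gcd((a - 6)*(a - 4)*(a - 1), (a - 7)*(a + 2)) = 1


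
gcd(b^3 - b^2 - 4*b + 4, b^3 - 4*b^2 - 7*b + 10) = b^2 + b - 2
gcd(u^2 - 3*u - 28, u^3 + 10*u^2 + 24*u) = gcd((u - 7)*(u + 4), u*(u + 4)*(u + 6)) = u + 4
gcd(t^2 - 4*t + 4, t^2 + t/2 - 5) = t - 2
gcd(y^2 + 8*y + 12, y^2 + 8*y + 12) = y^2 + 8*y + 12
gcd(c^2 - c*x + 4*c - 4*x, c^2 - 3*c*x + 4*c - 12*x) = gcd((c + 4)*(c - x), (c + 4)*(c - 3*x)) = c + 4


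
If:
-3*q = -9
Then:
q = 3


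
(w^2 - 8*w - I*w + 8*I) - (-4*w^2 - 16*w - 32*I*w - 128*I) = 5*w^2 + 8*w + 31*I*w + 136*I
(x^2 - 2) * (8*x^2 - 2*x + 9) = 8*x^4 - 2*x^3 - 7*x^2 + 4*x - 18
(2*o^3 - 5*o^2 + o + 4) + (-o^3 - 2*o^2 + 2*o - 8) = o^3 - 7*o^2 + 3*o - 4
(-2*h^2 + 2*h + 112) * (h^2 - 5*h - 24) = -2*h^4 + 12*h^3 + 150*h^2 - 608*h - 2688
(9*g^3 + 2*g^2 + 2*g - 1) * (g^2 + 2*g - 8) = 9*g^5 + 20*g^4 - 66*g^3 - 13*g^2 - 18*g + 8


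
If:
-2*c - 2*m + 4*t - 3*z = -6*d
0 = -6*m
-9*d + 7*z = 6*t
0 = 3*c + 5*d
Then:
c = 5*z/6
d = -z/2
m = 0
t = 23*z/12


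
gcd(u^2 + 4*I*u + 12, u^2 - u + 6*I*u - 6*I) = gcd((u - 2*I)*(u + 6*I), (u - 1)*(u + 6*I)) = u + 6*I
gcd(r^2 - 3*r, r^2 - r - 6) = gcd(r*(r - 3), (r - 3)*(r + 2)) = r - 3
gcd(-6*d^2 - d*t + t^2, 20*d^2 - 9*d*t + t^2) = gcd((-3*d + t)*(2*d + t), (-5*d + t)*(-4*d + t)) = 1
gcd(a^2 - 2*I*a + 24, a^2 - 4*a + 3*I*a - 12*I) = 1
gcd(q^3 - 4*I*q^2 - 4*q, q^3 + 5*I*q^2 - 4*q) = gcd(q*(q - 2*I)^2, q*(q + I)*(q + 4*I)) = q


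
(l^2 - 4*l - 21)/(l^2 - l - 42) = (l + 3)/(l + 6)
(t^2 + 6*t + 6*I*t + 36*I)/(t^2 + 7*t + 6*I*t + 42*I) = (t + 6)/(t + 7)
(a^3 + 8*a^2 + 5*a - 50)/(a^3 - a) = (a^3 + 8*a^2 + 5*a - 50)/(a^3 - a)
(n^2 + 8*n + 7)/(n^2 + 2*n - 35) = (n + 1)/(n - 5)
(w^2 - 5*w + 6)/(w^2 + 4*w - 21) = (w - 2)/(w + 7)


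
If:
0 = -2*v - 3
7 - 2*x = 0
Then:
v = -3/2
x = 7/2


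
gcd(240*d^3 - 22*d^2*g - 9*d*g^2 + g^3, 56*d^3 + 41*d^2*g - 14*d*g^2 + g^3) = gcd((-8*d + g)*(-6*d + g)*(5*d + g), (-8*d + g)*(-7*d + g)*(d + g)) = 8*d - g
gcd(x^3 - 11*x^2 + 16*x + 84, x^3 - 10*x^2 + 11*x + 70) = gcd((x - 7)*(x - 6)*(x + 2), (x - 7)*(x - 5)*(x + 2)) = x^2 - 5*x - 14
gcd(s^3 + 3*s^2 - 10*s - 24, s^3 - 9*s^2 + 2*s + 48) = s^2 - s - 6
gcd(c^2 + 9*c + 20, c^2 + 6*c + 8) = c + 4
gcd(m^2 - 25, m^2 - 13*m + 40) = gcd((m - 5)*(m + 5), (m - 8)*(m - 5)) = m - 5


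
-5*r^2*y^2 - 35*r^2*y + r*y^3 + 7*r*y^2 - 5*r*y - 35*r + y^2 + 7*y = (-5*r + y)*(y + 7)*(r*y + 1)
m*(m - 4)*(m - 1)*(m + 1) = m^4 - 4*m^3 - m^2 + 4*m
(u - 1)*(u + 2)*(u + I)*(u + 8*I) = u^4 + u^3 + 9*I*u^3 - 10*u^2 + 9*I*u^2 - 8*u - 18*I*u + 16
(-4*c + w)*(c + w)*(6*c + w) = -24*c^3 - 22*c^2*w + 3*c*w^2 + w^3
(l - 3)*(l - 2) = l^2 - 5*l + 6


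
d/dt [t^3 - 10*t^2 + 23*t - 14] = 3*t^2 - 20*t + 23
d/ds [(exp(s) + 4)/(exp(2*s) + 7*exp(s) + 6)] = (-(exp(s) + 4)*(2*exp(s) + 7) + exp(2*s) + 7*exp(s) + 6)*exp(s)/(exp(2*s) + 7*exp(s) + 6)^2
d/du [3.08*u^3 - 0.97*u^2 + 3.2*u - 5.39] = 9.24*u^2 - 1.94*u + 3.2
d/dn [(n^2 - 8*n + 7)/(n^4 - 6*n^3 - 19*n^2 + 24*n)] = 2*(-n^3 + 13*n^2 - 35*n - 84)/(n^2*(n^4 - 10*n^3 - 23*n^2 + 240*n + 576))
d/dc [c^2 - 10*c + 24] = 2*c - 10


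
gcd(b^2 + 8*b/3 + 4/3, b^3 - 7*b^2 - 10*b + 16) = b + 2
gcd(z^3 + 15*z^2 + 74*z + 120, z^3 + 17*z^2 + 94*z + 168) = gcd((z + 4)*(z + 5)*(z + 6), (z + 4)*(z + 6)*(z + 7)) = z^2 + 10*z + 24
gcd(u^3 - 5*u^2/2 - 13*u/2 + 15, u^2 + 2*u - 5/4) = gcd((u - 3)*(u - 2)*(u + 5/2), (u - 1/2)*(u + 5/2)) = u + 5/2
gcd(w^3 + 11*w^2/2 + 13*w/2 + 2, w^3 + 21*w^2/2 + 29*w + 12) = w^2 + 9*w/2 + 2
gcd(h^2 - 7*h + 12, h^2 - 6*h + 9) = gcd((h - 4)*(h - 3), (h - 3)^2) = h - 3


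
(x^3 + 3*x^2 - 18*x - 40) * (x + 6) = x^4 + 9*x^3 - 148*x - 240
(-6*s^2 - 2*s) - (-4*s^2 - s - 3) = -2*s^2 - s + 3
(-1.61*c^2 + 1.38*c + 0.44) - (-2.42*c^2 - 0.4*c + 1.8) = 0.81*c^2 + 1.78*c - 1.36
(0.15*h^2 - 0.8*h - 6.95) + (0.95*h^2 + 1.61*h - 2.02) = 1.1*h^2 + 0.81*h - 8.97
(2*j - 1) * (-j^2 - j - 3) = -2*j^3 - j^2 - 5*j + 3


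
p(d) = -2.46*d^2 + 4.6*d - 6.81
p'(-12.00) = 63.64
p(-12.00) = -416.25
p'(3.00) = -10.16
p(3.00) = -15.15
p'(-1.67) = 12.82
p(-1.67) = -21.35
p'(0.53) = 1.99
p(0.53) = -5.06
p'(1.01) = -0.37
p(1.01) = -4.67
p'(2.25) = -6.47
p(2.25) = -8.91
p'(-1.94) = 14.14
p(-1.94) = -24.99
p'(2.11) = -5.78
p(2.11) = -8.06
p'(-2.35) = 16.16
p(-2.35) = -31.21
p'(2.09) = -5.68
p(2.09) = -7.94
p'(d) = 4.6 - 4.92*d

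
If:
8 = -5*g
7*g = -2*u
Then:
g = -8/5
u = 28/5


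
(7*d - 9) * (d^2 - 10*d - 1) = 7*d^3 - 79*d^2 + 83*d + 9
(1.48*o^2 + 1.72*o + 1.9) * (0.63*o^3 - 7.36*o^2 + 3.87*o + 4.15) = 0.9324*o^5 - 9.8092*o^4 - 5.7346*o^3 - 1.1856*o^2 + 14.491*o + 7.885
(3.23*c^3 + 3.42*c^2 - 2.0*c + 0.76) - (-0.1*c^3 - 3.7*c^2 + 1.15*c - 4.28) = 3.33*c^3 + 7.12*c^2 - 3.15*c + 5.04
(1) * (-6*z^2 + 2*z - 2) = -6*z^2 + 2*z - 2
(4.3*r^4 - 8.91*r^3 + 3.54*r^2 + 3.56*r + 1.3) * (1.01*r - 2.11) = 4.343*r^5 - 18.0721*r^4 + 22.3755*r^3 - 3.8738*r^2 - 6.1986*r - 2.743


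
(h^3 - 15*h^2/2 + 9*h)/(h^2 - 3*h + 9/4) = 2*h*(h - 6)/(2*h - 3)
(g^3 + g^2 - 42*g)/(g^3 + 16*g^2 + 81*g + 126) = g*(g - 6)/(g^2 + 9*g + 18)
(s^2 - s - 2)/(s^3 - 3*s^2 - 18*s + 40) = (s + 1)/(s^2 - s - 20)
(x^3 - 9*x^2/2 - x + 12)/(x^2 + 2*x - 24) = (x^2 - x/2 - 3)/(x + 6)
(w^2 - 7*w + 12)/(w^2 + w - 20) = (w - 3)/(w + 5)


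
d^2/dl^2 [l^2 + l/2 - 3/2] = 2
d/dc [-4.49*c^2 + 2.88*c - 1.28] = 2.88 - 8.98*c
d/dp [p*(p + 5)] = 2*p + 5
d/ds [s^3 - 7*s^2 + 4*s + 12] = 3*s^2 - 14*s + 4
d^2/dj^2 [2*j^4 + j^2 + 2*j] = 24*j^2 + 2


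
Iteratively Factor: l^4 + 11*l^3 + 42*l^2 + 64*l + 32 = (l + 1)*(l^3 + 10*l^2 + 32*l + 32) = (l + 1)*(l + 4)*(l^2 + 6*l + 8) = (l + 1)*(l + 4)^2*(l + 2)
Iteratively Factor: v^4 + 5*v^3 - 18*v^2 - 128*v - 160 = (v + 4)*(v^3 + v^2 - 22*v - 40) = (v + 4)^2*(v^2 - 3*v - 10) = (v - 5)*(v + 4)^2*(v + 2)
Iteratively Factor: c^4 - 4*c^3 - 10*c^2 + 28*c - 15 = (c - 5)*(c^3 + c^2 - 5*c + 3) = (c - 5)*(c - 1)*(c^2 + 2*c - 3) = (c - 5)*(c - 1)*(c + 3)*(c - 1)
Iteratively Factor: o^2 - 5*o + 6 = (o - 3)*(o - 2)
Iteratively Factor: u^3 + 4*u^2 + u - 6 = (u + 3)*(u^2 + u - 2) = (u + 2)*(u + 3)*(u - 1)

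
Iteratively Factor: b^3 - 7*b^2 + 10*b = (b - 2)*(b^2 - 5*b) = (b - 5)*(b - 2)*(b)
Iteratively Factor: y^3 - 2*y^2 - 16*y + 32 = (y - 2)*(y^2 - 16) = (y - 4)*(y - 2)*(y + 4)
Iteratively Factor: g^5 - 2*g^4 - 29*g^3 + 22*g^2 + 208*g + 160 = (g - 5)*(g^4 + 3*g^3 - 14*g^2 - 48*g - 32) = (g - 5)*(g - 4)*(g^3 + 7*g^2 + 14*g + 8) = (g - 5)*(g - 4)*(g + 2)*(g^2 + 5*g + 4) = (g - 5)*(g - 4)*(g + 2)*(g + 4)*(g + 1)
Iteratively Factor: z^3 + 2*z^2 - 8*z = (z + 4)*(z^2 - 2*z) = z*(z + 4)*(z - 2)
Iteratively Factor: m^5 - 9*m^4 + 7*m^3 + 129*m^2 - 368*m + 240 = (m - 1)*(m^4 - 8*m^3 - m^2 + 128*m - 240) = (m - 3)*(m - 1)*(m^3 - 5*m^2 - 16*m + 80) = (m - 3)*(m - 1)*(m + 4)*(m^2 - 9*m + 20) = (m - 4)*(m - 3)*(m - 1)*(m + 4)*(m - 5)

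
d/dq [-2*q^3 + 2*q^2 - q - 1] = -6*q^2 + 4*q - 1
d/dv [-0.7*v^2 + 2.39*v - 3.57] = 2.39 - 1.4*v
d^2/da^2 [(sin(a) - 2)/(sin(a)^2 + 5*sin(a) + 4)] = (-sin(a)^4 + 14*sin(a)^3 + 42*sin(a)^2 - 16*sin(a) - 124)/((sin(a) + 1)^2*(sin(a) + 4)^3)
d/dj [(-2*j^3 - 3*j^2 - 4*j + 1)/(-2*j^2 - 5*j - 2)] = (4*j^4 + 20*j^3 + 19*j^2 + 16*j + 13)/(4*j^4 + 20*j^3 + 33*j^2 + 20*j + 4)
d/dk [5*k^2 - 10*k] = 10*k - 10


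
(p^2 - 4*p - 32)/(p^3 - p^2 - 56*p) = (p + 4)/(p*(p + 7))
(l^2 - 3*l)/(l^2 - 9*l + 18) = l/(l - 6)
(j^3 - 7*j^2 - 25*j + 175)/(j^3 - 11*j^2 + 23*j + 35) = (j + 5)/(j + 1)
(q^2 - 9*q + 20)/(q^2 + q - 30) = (q - 4)/(q + 6)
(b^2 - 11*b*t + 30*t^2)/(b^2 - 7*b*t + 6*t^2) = (-b + 5*t)/(-b + t)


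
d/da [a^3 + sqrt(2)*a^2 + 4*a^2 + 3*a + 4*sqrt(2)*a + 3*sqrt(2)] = 3*a^2 + 2*sqrt(2)*a + 8*a + 3 + 4*sqrt(2)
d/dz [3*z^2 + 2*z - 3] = 6*z + 2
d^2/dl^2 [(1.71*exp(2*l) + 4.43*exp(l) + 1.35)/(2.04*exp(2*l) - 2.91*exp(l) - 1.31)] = (1.4210854715202e-14*exp(5*l) + 28.587132*exp(4*l) + 81.530559*exp(3*l) + 66.546045*exp(2*l) + 20.713416*exp(l) + 2.455988)*exp(l)/(8.489664*exp(6*l) - 36.330768*exp(5*l) + 35.469684*exp(4*l) + 22.017933*exp(3*l) - 22.777101*exp(2*l) - 14.981553*exp(l) - 2.248091)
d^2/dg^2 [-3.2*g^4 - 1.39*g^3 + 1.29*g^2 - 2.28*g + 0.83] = -38.4*g^2 - 8.34*g + 2.58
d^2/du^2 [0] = 0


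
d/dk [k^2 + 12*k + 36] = 2*k + 12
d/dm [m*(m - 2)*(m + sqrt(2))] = m*(m - 2) + m*(m + sqrt(2)) + (m - 2)*(m + sqrt(2))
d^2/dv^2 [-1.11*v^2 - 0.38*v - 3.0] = -2.22000000000000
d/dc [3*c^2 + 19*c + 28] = 6*c + 19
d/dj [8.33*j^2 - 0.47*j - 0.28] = 16.66*j - 0.47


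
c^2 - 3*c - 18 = (c - 6)*(c + 3)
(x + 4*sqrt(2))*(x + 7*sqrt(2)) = x^2 + 11*sqrt(2)*x + 56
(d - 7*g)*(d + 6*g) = d^2 - d*g - 42*g^2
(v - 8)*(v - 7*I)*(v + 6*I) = v^3 - 8*v^2 - I*v^2 + 42*v + 8*I*v - 336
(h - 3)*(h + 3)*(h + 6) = h^3 + 6*h^2 - 9*h - 54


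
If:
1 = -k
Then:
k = -1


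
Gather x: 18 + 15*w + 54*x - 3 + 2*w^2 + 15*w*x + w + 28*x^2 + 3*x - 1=2*w^2 + 16*w + 28*x^2 + x*(15*w + 57) + 14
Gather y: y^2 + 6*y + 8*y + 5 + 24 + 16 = y^2 + 14*y + 45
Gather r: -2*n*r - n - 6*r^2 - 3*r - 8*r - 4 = -n - 6*r^2 + r*(-2*n - 11) - 4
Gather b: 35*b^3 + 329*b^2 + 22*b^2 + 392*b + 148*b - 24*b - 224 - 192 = 35*b^3 + 351*b^2 + 516*b - 416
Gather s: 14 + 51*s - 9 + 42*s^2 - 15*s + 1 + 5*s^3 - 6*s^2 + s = 5*s^3 + 36*s^2 + 37*s + 6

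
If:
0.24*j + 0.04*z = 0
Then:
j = -0.166666666666667*z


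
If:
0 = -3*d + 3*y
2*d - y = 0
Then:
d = 0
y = 0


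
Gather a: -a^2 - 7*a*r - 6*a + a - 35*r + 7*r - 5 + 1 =-a^2 + a*(-7*r - 5) - 28*r - 4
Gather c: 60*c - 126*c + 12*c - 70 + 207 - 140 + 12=9 - 54*c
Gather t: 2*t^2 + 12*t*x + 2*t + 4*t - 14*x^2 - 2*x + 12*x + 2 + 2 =2*t^2 + t*(12*x + 6) - 14*x^2 + 10*x + 4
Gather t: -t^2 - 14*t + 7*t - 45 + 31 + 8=-t^2 - 7*t - 6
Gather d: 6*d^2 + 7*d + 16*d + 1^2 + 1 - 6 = 6*d^2 + 23*d - 4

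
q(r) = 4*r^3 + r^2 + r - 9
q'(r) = 12*r^2 + 2*r + 1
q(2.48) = 60.64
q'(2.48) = 79.76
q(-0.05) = -9.05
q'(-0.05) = 0.93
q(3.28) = 146.19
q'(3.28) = 136.66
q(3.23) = 139.46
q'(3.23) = 132.65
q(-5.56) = -671.16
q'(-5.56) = 360.84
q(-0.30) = -9.32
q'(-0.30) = 1.48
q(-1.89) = -34.32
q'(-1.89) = 40.09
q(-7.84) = -1882.94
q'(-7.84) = 722.91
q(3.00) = 111.00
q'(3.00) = 115.00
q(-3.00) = -111.00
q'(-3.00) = 103.00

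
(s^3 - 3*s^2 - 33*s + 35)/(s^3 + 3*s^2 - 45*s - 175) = (s - 1)/(s + 5)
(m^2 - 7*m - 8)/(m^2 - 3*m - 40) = (m + 1)/(m + 5)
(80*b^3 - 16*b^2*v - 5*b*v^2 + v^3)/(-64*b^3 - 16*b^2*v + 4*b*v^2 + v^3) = (-5*b + v)/(4*b + v)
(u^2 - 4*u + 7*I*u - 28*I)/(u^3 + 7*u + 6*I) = (u^2 + u*(-4 + 7*I) - 28*I)/(u^3 + 7*u + 6*I)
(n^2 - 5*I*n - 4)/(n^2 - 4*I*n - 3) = (n - 4*I)/(n - 3*I)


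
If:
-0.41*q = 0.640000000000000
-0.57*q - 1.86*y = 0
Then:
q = -1.56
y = 0.48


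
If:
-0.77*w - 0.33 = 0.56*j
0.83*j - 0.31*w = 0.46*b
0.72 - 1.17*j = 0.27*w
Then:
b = 2.26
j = 0.86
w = -1.05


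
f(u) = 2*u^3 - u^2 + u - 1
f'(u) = 6*u^2 - 2*u + 1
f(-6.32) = -552.13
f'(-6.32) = 253.29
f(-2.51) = -41.44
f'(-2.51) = 43.82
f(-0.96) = -4.65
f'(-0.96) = 8.45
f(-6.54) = -609.76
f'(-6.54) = 270.71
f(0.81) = 0.22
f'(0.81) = 3.32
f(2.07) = 14.52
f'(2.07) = 22.57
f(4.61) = 178.30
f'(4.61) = 119.29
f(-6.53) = -607.06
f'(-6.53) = 269.91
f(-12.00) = -3613.00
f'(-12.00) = 889.00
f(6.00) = 401.00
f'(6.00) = 205.00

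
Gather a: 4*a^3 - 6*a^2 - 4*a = 4*a^3 - 6*a^2 - 4*a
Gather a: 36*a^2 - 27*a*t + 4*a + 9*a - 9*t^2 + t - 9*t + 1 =36*a^2 + a*(13 - 27*t) - 9*t^2 - 8*t + 1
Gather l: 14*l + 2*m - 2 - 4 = 14*l + 2*m - 6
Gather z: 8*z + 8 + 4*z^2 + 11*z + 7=4*z^2 + 19*z + 15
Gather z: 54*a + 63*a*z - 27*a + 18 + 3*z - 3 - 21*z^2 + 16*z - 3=27*a - 21*z^2 + z*(63*a + 19) + 12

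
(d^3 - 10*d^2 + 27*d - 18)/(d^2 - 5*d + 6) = (d^2 - 7*d + 6)/(d - 2)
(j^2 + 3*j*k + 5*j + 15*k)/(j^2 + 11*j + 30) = (j + 3*k)/(j + 6)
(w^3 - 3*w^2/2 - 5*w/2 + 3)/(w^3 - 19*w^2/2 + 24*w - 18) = (2*w^2 + w - 3)/(2*w^2 - 15*w + 18)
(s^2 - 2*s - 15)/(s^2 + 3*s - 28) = (s^2 - 2*s - 15)/(s^2 + 3*s - 28)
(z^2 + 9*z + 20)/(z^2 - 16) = (z + 5)/(z - 4)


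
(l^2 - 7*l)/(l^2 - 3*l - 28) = l/(l + 4)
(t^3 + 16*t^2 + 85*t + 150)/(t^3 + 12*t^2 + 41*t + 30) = (t + 5)/(t + 1)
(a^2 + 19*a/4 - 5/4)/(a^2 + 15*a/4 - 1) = (a + 5)/(a + 4)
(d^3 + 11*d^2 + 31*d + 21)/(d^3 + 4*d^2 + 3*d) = (d + 7)/d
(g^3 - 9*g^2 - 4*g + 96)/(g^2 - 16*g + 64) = (g^2 - g - 12)/(g - 8)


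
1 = 1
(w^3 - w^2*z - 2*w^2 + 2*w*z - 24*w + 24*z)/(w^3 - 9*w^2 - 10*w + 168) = (w - z)/(w - 7)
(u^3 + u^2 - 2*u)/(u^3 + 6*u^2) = (u^2 + u - 2)/(u*(u + 6))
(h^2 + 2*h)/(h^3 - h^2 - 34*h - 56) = h/(h^2 - 3*h - 28)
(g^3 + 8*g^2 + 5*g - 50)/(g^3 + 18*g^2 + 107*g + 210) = (g^2 + 3*g - 10)/(g^2 + 13*g + 42)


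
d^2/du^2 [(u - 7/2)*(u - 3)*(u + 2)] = 6*u - 9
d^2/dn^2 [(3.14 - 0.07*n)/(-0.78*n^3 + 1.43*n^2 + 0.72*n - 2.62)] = (0.255528*n^5 - 23.39298*n^4 + 56.402606*n^3 - 29.661996*n^2 + 20.677332*n - 26.520104)/(0.474552*n^9 - 2.610036*n^8 + 3.470922*n^7 + 6.676345*n^6 - 20.738016*n^5 + 5.020626*n^4 + 31.87476*n^3 - 25.373652*n^2 - 14.827104*n + 17.984728)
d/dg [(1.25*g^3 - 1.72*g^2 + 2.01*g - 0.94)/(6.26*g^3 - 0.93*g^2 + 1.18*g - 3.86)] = (-3.5527136788005e-15*g^5 + 9.6047*g^4 - 22.2152*g^3 + 3.0179*g^2 + 11.53*g - 6.6494)/(39.1876*g^6 - 11.6436*g^5 + 15.6385*g^4 - 50.522*g^3 + 8.572*g^2 - 9.1096*g + 14.8996)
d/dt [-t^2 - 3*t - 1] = -2*t - 3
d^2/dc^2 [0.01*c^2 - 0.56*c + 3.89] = 0.0200000000000000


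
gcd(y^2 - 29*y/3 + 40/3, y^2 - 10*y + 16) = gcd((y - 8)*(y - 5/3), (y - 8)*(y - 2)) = y - 8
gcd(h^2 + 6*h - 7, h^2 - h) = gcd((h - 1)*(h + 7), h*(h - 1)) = h - 1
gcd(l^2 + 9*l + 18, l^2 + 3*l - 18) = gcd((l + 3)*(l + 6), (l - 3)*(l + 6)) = l + 6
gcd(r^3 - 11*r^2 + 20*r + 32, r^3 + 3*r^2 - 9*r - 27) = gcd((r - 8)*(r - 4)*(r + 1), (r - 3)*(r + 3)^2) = 1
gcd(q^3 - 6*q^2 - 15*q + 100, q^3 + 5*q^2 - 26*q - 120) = q^2 - q - 20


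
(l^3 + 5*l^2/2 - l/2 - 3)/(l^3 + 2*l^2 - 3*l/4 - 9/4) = 2*(l + 2)/(2*l + 3)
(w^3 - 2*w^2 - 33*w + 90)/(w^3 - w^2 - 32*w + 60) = (w - 3)/(w - 2)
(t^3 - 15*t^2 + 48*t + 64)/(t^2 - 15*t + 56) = (t^2 - 7*t - 8)/(t - 7)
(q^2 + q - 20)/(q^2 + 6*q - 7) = (q^2 + q - 20)/(q^2 + 6*q - 7)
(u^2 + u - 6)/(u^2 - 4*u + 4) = (u + 3)/(u - 2)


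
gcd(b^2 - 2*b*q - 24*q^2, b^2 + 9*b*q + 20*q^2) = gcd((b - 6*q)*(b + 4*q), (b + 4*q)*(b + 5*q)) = b + 4*q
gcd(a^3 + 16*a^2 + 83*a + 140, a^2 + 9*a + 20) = a^2 + 9*a + 20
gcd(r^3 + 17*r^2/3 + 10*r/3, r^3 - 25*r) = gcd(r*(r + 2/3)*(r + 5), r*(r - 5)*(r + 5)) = r^2 + 5*r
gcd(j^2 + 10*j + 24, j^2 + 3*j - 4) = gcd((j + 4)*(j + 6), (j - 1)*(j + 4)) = j + 4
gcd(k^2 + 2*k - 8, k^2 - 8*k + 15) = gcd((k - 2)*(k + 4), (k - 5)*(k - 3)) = 1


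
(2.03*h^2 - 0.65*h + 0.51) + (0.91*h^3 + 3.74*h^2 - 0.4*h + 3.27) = 0.91*h^3 + 5.77*h^2 - 1.05*h + 3.78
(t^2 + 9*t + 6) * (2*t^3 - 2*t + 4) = 2*t^5 + 18*t^4 + 10*t^3 - 14*t^2 + 24*t + 24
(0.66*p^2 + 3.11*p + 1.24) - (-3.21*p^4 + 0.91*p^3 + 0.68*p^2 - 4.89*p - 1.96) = 3.21*p^4 - 0.91*p^3 - 0.02*p^2 + 8.0*p + 3.2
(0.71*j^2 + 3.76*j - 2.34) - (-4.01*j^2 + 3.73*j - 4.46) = 4.72*j^2 + 0.0299999999999998*j + 2.12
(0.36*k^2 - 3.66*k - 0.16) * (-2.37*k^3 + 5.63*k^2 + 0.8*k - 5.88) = -0.8532*k^5 + 10.701*k^4 - 19.9386*k^3 - 5.9456*k^2 + 21.3928*k + 0.9408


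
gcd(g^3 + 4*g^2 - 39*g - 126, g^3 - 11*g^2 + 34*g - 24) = g - 6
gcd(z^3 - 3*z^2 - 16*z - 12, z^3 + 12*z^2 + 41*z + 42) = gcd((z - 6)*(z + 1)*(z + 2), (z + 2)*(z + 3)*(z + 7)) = z + 2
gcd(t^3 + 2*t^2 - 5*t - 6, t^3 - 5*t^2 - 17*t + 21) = t + 3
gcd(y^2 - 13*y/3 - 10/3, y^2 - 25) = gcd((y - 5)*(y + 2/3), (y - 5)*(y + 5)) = y - 5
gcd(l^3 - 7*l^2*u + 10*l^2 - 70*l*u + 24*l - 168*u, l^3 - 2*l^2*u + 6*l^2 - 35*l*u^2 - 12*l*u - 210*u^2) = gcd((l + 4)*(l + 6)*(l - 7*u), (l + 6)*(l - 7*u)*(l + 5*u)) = -l^2 + 7*l*u - 6*l + 42*u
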